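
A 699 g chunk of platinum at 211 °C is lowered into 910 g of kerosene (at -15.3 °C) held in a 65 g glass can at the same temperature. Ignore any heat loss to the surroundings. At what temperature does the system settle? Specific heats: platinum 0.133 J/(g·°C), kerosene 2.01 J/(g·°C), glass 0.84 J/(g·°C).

T_f ≈ -4.7 °C

Let T be the final temperature. ΣQ_i = 0:
699*0.133*(T − 211) + 910*2.01*(T − (-15.3)) + 65*0.84*(T − (-15.3)) = 0
92.97(T − 211) + 1829.1(T − (-15.3)) + 54.6(T − (-15.3)) = 0
(92.97 + 1829.1 + 54.6) T = 92.97*211 + 1829.1*(-15.3) + 54.6*(-15.3)
T = -9204.6/1976.7 ≈ -4.66 °C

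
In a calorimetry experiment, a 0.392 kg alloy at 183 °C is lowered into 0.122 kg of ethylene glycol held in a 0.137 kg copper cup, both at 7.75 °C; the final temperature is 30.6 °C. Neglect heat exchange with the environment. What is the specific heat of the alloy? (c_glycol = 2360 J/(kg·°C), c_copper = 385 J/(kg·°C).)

c ≈ 130 J/(kg·°C)

Taking heat into each body as positive, Σ m c ΔT = 0:
0.392·c·(30.6 − 183) + 0.122·2360·(30.6 − 7.75) + 0.137·385·(30.6 − 7.75) = 0
-59.74 c = -7784.2
c = -7784.2/-59.74 ≈ 130.3 J/(kg·°C)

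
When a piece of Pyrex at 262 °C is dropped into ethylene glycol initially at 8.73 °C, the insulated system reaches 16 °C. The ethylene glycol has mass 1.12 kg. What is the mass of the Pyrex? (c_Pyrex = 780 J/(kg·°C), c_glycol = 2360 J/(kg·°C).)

Taking heat into each body as positive, Σ m c ΔT = 0:
m×780×(16 − 262) + 1.12×2360×(16 − 8.73) = 0
-191880 m = -19216
m = -19216/-191880 ≈ 0.1001 kg

m ≈ 0.1 kg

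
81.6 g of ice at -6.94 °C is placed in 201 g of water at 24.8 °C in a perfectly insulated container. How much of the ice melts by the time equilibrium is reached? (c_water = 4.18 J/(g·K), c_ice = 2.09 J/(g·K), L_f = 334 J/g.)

m_melted ≈ 58.8 g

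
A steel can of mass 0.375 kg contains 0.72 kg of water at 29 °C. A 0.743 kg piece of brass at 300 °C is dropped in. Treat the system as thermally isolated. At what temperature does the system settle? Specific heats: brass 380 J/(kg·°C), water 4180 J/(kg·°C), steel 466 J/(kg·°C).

Energy conservation, ΣQ = 0:
0.743·380·(T − 300) + 0.72·4180·(T − 29) + 0.375·466·(T − 29) = 0
(282.34 + 3009.6 + 174.75) T = 282.34·300 + 3009.6·29 + 174.75·29
T ≈ 51.07 °C

T_f ≈ 51.1 °C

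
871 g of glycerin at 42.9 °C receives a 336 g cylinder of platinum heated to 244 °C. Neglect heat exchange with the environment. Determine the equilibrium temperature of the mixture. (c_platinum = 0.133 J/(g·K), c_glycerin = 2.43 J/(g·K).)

T_f ≈ 47.1 °C

Energy conservation, ΣQ = 0:
336×0.133×(T − 244) + 871×2.43×(T − 42.9) = 0
2161.2 T = 101703
T ≈ 47.06 °C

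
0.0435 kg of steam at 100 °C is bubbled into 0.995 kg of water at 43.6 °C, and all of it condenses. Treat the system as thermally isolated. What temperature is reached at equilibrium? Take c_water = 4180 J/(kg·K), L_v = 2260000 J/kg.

T_f ≈ 68.6 °C

Energy balance with sensible and latent terms:
latent heat released on condensation: 0.0435·2260000 = 98310
  condensed water 100 °C→T: 181.83(T − 100)
  original water: 4159.1(T − 43.6)
4340.9 T = 98310 + 18183 + 181337 = 297830
T ≈ 68.61 °C — below 100 °C, confirming all the steam condensed.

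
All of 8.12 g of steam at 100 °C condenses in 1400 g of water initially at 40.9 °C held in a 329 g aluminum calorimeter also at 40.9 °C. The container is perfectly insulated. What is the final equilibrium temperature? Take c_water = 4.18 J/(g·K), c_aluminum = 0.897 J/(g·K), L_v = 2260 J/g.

Taking heat into each body as positive, Σ m c ΔT = 0:
steam→water at 100 °C releases m L_v = 8.12×2260 = 18351
  condensed water 100 °C→T: 33.94(T − 100)
  original water: 5852(T − 40.9)
  aluminum cup: 329×0.897×(T − 40.9) = 295.11(T − 40.9)
6181.1 T = 18351 + 3394.2 + 251417 = 273162
T ≈ 44.19 °C — below 100 °C, confirming all the steam condensed.

T_f ≈ 44.2 °C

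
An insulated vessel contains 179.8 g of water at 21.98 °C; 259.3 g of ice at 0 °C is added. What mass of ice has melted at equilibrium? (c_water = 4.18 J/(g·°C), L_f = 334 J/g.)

m_melted ≈ 49.5 g

Water can give up m c ΔT = 179.8×4.18×21.98 = 16519 J before reaching 0 °C.
Fully melting the ice requires m_ice L_f = 259.3×334 = 86606 J.
16519 J < 86606 J, so only part of the ice melts and the system sits at 0 °C.
m_melt = 16519 / L_f = 49.46 g.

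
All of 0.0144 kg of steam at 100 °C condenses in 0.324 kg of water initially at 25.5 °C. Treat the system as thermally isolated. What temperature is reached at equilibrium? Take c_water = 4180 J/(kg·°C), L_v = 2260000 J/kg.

T_f ≈ 51.7 °C

Heat gained plus heat lost sum to zero:
latent heat released on condensation: 0.0144·2260000 = 32544; condensate cools 100→T: 0.0144·4180·(T − 100) = 60.19(T − 100); water warms: 0.324·4180·(T − 25.5) = 1354.3(T − 25.5)
1414.5 T = 32544 + 6019.2 + 34535 = 73098
T ≈ 51.68 °C (< 100 °C, so full condensation is consistent).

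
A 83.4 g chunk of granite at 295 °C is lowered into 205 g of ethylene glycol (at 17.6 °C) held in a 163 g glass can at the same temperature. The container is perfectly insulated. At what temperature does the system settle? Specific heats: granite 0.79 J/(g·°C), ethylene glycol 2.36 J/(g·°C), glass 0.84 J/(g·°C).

T_f ≈ 44.2 °C

Energy conservation, ΣQ = 0:
83.4×0.79×(T − 295) + 205×2.36×(T − 17.6) + 163×0.84×(T − 17.6) = 0
65.89(T − 295) + 483.8(T − 17.6) + 136.92(T − 17.6) = 0
686.61 T = 30361
T = 30361 / 686.61 = 44.2 °C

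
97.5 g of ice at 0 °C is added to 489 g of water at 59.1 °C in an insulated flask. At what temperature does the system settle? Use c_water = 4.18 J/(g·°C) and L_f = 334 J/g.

T_f ≈ 36.0 °C

Conservation of energy gives ΣQ = 0:
latent heat to melt: 97.5·334 = 32565
  meltwater 0→T: 97.5·4.18·T = 407.55 T
  water cools: 489·4.18·(T − 59.1) = 2044(T − 59.1)
2451.6 T = 120802 − 32565 = 88237
T ≈ 35.99 °C — above 0 °C, consistent with complete melting.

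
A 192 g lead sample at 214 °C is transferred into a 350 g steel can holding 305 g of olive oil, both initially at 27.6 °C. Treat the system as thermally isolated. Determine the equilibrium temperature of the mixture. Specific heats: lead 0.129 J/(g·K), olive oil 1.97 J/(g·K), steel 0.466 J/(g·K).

Setting the total heat transfer to zero:
192×0.129×(T − 214) + 305×1.97×(T − 27.6) + 350×0.466×(T − 27.6) = 0
24.77(T − 214) + 600.85(T − 27.6) + 163.1(T − 27.6) = 0
(24.77 + 600.85 + 163.1) T = 24.77×214 + 600.85×27.6 + 163.1×27.6
T ≈ 33.45 °C

T_f ≈ 33.5 °C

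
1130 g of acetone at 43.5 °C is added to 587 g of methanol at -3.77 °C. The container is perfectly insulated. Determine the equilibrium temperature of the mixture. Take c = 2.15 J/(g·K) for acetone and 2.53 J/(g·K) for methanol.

Conservation of energy gives ΣQ = 0:
1130*2.15*(T − 43.5) + 587*2.53*(T − (-3.77)) = 0
2429.5(T − 43.5) + 1485.1(T − (-3.77)) = 0
3914.6 T = 100084
T = 100084/3914.6 ≈ 25.57 °C

T_f ≈ 25.6 °C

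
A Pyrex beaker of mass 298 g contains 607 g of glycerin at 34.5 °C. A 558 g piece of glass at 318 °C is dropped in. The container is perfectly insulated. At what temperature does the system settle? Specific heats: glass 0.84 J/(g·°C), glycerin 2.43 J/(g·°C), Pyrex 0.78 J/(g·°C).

T_f ≈ 95.6 °C

T_f is the heat-capacity-weighted average of the initial temperatures:
T_f = (468.72×318 + 1475×34.5 + 232.44×34.5) / (468.72 + 1475 + 232.44)
    = 207960 / 2176.2 ≈ 95.56 °C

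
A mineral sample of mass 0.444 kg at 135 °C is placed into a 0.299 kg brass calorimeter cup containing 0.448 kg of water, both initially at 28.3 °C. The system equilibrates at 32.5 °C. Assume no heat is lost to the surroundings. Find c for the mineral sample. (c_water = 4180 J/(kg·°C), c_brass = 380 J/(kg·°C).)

c ≈ 183 J/(kg·°C)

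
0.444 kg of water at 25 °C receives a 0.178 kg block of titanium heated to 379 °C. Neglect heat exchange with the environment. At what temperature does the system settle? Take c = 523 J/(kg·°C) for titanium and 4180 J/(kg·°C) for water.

Conservation of energy gives ΣQ = 0:
0.178·523·(T − 379) + 0.444·4180·(T − 25) = 0
93.09(T − 379) + 1855.9(T − 25) = 0
(93.09 + 1855.9) T = 93.09·379 + 1855.9·25
T ≈ 41.91 °C

T_f ≈ 41.9 °C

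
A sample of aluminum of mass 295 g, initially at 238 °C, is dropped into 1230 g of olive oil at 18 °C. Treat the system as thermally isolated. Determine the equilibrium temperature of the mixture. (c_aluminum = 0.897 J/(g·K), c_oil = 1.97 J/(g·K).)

T_f ≈ 39.7 °C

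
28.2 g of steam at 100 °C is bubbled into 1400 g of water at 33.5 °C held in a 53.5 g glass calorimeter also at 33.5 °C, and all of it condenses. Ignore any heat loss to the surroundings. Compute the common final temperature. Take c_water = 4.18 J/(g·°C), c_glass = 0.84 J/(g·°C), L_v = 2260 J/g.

Energy conservation, ΣQ = 0:
steam→water at 100 °C releases m L_v = 28.2·2260 = 63732
  condensed water 100 °C→T: 117.88(T − 100)
  original water: 5852(T − 33.5)
  cup: 44.94(T − 33.5)
6014.8 T = 63732 + 11788 + 197547 = 273067
T ≈ 45.40 °C (< 100 °C, so full condensation is consistent).

T_f ≈ 45.4 °C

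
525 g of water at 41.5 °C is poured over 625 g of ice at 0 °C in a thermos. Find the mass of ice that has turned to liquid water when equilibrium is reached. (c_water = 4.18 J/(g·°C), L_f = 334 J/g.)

Water can give up m c ΔT = 525·4.18·41.5 = 91072 J before reaching 0 °C.
Fully melting the ice requires m_ice L_f = 625·334 = 208750 J.
That's not enough to melt it all — equilibrium is at 0 °C with ice remaining.
m_melted·334 = 91072  ⇒  m_melted ≈ 272.7 g.

m_melted ≈ 273 g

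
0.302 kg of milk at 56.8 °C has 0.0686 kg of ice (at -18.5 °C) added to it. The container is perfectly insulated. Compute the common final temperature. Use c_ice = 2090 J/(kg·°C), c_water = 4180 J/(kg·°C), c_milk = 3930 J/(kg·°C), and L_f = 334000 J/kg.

T_f ≈ 28.4 °C

Heat gained plus heat lost sum to zero:
ice -18.5→0 °C: 0.0686×2090×18.5 = 2652.4
  latent heat to melt: 0.0686×334000 = 22912
  meltwater 0→T: 0.0686×4180×T = 286.75 T
  milk: 1186.9(T − 56.8)
1473.6 T = 67414 − 25565 = 41849
T ≈ 28.40 °C (positive, so assuming full melt was valid).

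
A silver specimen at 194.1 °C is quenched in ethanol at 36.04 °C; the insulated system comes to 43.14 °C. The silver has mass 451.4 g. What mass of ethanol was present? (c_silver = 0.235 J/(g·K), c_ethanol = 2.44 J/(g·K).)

Taking heat into each body as positive, Σ m c ΔT = 0:
451.4×0.235×(43.14 − 194.1) + m×2.44×(43.14 − 36.04) = 0
17.32 m = 16014
m = 16014/17.32 ≈ 924.4 g

m ≈ 924 g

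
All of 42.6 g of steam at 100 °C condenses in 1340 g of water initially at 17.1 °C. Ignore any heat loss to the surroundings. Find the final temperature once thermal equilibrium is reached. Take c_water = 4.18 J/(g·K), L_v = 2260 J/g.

T_f ≈ 36.3 °C

Taking heat into each body as positive, Σ m c ΔT = 0:
latent heat released on condensation: 42.6×2260 = 96276; condensed water 100 °C→T: 178.07(T − 100); water warms: 1340×4.18×(T − 17.1) = 5601.2(T − 17.1)
5779.3 T = 96276 + 17807 + 95781 = 209863
T ≈ 36.31 °C (< 100 °C, so full condensation is consistent).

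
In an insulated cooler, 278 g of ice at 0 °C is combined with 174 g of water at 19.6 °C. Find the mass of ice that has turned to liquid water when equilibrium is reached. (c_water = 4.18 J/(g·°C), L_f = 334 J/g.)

Water can give up m c ΔT = 174×4.18×19.6 = 14255 J before reaching 0 °C.
To melt every bit of ice: 278×334 = 92852 J.
That's not enough to melt it all — equilibrium is at 0 °C with ice remaining.
m_melt = 14255 / L_f = 42.68 g.

m_melted ≈ 42.7 g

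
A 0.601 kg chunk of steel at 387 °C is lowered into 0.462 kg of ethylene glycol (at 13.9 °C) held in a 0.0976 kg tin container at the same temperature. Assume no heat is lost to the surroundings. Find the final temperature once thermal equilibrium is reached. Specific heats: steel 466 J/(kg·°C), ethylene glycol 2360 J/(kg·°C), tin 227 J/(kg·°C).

T_f ≈ 88.9 °C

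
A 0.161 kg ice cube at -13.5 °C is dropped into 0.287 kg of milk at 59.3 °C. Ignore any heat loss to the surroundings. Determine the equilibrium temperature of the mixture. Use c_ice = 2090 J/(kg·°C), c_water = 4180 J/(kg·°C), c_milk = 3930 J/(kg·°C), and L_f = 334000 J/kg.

Let T be the final temperature. ΣQ_i = 0:
ice -13.5→0 °C: 0.161×2090×13.5 = 4542.6
  latent heat to melt: 0.161×334000 = 53774
  warm the meltwater: 672.98 T
  milk: 1127.9(T − 59.3)
1800.9 T = 66885 − 58317 = 8568.4
T ≈ 4.76 °C (positive, so assuming full melt was valid).

T_f ≈ 4.8 °C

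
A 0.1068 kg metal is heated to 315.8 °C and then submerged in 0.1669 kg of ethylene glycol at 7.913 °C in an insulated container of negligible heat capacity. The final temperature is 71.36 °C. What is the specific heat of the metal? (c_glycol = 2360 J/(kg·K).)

c ≈ 957 J/(kg·K)

m_s c (T_s − T_f) = m_glycol c_glycol (T_f − T_0):
0.1068×c×(315.8 − 71.36) = 0.1669×2360×(71.36 − 7.913)
26.11 c = 24991  ⇒  c ≈ 957.3 J/(kg·K)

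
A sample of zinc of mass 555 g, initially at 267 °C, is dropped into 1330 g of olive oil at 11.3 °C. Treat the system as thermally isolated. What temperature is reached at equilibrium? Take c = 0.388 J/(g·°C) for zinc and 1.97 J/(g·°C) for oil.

Let T be the final temperature. ΣQ_i = 0:
555*0.388*(T − 267) + 1330*1.97*(T − 11.3) = 0
(215.34 + 2620.1) T = 215.34*267 + 2620.1*11.3
T = 87103/2835.4 ≈ 30.72 °C

T_f ≈ 30.7 °C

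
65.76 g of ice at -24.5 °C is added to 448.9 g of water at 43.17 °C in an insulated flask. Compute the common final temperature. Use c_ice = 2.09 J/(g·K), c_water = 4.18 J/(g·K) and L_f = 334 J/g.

T_f ≈ 25.9 °C

Conservation of energy gives ΣQ = 0:
ice -24.5→0 °C: 65.76×2.09×24.5 = 3367.2
  melt ice: 65.76×334 = 21964
  meltwater 0→T: 65.76×4.18×T = 274.88 T
  water: 1876.4(T − 43.17)
2151.3 T = 81004 − 25331 = 55673
T ≈ 25.88 °C — above 0 °C, consistent with complete melting.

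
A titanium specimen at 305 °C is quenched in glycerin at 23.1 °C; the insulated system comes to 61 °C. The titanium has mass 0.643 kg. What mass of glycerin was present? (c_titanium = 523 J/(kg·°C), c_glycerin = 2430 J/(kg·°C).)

m ≈ 0.891 kg

Conservation of energy gives ΣQ = 0:
0.643×523×(61 − 305) + m×2430×(61 − 23.1) = 0
92097 m = 82055
m = 82055/92097 ≈ 0.891 kg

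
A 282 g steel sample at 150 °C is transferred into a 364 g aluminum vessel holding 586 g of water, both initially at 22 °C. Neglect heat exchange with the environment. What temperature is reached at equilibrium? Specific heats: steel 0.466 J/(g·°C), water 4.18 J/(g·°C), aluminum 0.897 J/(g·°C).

T_f ≈ 27.8 °C

Conservation of energy gives ΣQ = 0:
282×0.466×(T − 150) + 586×4.18×(T − 22) + 364×0.897×(T − 22) = 0
131.41(T − 150) + 2449.5(T − 22) + 326.51(T − 22) = 0
2907.4 T = 80784
T = 80784 / 2907.4 = 27.8 °C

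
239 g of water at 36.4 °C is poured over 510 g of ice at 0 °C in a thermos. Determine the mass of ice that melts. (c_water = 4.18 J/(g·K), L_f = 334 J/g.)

Water can give up m c ΔT = 239·4.18·36.4 = 36364 J before reaching 0 °C.
Fully melting the ice requires m_ice L_f = 510·334 = 170340 J.
Since 36364 < 170340 J, not all the ice melts; equilibrium is at 0 °C.
m_melt = 36364 / L_f = 108.9 g.

m_melted ≈ 109 g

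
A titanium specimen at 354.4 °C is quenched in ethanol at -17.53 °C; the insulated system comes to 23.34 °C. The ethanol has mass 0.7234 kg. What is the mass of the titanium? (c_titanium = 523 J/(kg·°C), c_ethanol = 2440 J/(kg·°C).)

m ≈ 0.417 kg

Heat lost by the titanium = heat gained by the ethanol:
m·523·(354.4 − 23.34) = 0.7234·2440·(23.34 − (-17.53))
173144 m = 72139  ⇒  m ≈ 0.4166 kg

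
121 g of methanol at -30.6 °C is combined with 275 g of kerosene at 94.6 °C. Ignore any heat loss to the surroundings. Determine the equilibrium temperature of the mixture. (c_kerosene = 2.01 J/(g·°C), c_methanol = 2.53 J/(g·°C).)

Set heat shed by the hot body equal to heat absorbed by the cold body:
275*2.01*(94.6 − T) = 121*2.53*(T − (-30.6))
552.75(94.6 − T) = 306.13(T − (-30.6))
858.88 T = 42923  ⇒  T ≈ 49.98 °C

T_f ≈ 50.0 °C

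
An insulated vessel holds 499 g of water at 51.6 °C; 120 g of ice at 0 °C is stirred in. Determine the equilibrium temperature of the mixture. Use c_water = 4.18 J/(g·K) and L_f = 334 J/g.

T_f ≈ 26.1 °C

Sum of m c ΔT and latent-heat terms is zero:
latent heat to melt: 120×334 = 40080; meltwater 0→T: 120×4.18×T = 501.6 T; water cools: 499×4.18×(T − 51.6) = 2085.8(T − 51.6)
2587.4 T = 107628 − 40080 = 67548
T ≈ 26.11 °C — above 0 °C, consistent with complete melting.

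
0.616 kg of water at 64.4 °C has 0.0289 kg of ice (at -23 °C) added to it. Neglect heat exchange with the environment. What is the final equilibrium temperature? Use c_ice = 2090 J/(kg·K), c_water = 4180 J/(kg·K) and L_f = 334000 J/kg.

Energy conservation, ΣQ = 0:
warm ice to 0 °C: 0.0289·2090·(0 − (-23)) = 1389.2; fusion: m_ice L_f = 0.0289·334000 = 9652.6; warm the meltwater: 120.8 T; water cools: 0.616·4180·(T − 64.4) = 2574.9(T − 64.4)
2695.7 T = 165822 − 11042 = 154780
T ≈ 57.42 °C. Since T > 0 °C, the all-ice-melts assumption holds.

T_f ≈ 57.4 °C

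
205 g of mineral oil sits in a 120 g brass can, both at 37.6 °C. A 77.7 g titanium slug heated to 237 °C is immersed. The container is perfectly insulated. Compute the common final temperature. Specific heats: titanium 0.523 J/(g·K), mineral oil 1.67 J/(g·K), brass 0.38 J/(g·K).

T_f ≈ 56.5 °C

Net heat exchanged in the isolated system is zero:
77.7×0.523×(T − 237) + 205×1.67×(T − 37.6) + 120×0.38×(T − 37.6) = 0
40.64(T − 237) + 342.35(T − 37.6) + 45.6(T − 37.6) = 0
(40.64 + 342.35 + 45.6) T = 40.64×237 + 342.35×37.6 + 45.6×37.6
T = 24218/428.59 ≈ 56.51 °C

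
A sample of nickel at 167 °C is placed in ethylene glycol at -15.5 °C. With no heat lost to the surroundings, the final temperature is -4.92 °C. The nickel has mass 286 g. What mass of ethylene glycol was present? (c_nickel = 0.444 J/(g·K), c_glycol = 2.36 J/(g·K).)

Heat lost by the nickel = heat gained by the glycol:
286·0.444·(167 − -4.92) = m·2.36·(-4.92 − (-15.5))
24.97 m = 21831  ⇒  m ≈ 874.3 g

m ≈ 874 g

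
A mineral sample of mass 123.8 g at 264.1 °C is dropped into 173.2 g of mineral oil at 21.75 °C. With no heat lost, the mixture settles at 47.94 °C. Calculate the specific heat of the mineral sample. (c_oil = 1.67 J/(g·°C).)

m_s c (T_s − T_f) = m_oil c_oil (T_f − T_0):
123.8·c·(264.1 − 47.94) = 173.2·1.67·(47.94 − 21.75)
26761 c = 7575.3  ⇒  c ≈ 0.2831 J/(g·°C)

c ≈ 0.283 J/(g·°C)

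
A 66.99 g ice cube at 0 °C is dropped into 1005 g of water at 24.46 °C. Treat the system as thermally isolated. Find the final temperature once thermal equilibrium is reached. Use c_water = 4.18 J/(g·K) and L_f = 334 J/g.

Energy conservation, ΣQ = 0:
latent heat to melt: 66.99·334 = 22375
  meltwater 0→T: 66.99·4.18·T = 280.02 T
  water: 4200.9(T − 24.46)
4480.9 T = 102754 − 22375 = 80379
T ≈ 17.94 °C (positive, so assuming full melt was valid).

T_f ≈ 17.9 °C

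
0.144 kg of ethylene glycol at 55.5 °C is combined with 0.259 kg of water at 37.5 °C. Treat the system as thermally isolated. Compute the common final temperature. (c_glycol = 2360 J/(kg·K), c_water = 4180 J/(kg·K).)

T_f ≈ 41.8 °C

Set heat shed by the hot body equal to heat absorbed by the cold body:
0.144×2360×(55.5 − T) = 0.259×4180×(T − 37.5)
339.84(55.5 − T) = 1082.6(T − 37.5)
1422.5 T = 59459  ⇒  T ≈ 41.80 °C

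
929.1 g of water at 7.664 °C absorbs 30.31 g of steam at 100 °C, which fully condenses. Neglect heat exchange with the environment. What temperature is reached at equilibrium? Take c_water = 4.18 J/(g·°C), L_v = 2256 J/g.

Net heat exchanged in the isolated system is zero:
steam→water at 100 °C releases m L_v = 30.31×2256 = 68379; condensed water 100 °C→T: 126.7(T − 100); water warms: 929.1×4.18×(T − 7.664) = 3883.6(T − 7.664)
4010.3 T = 68379 + 12670 + 29764 = 110813
T ≈ 27.63 °C, under the boiling point, so the assumption holds.

T_f ≈ 27.6 °C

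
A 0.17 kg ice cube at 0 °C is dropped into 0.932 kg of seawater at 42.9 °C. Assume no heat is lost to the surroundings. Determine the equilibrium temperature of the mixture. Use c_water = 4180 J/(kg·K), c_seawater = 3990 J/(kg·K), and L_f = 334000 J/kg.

T_f ≈ 23.2 °C

Heat gained plus heat lost sum to zero:
latent heat to melt: 0.17×334000 = 56780; warm the meltwater: 710.6 T; seawater cools: 0.932×3990×(T − 42.9) = 3718.7(T − 42.9)
4429.3 T = 159531 − 56780 = 102751
T ≈ 23.20 °C (positive, so assuming full melt was valid).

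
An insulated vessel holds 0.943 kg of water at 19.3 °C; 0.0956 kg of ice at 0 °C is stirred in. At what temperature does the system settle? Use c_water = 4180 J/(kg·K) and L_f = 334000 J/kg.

T_f ≈ 10.2 °C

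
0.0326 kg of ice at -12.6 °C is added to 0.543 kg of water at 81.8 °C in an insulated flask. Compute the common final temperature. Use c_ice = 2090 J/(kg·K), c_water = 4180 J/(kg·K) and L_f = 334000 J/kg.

T_f ≈ 72.3 °C

Sum of m c ΔT and latent-heat terms is zero:
warm ice to 0 °C: 0.0326·2090·(0 − (-12.6)) = 858.49; latent heat to melt: 0.0326·334000 = 10888; warm the meltwater: 136.27 T; water: 2269.7(T − 81.8)
2406 T = 185665 − 11747 = 173918
T ≈ 72.28 °C — above 0 °C, consistent with complete melting.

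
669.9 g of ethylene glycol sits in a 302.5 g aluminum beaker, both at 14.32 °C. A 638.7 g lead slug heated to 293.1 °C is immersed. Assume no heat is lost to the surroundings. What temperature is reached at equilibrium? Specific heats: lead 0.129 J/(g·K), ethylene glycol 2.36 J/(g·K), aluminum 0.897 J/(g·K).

T_f ≈ 26.2 °C

Net heat exchanged in the isolated system is zero:
638.7·0.129·(T − 293.1) + 669.9·2.36·(T − 14.32) + 302.5·0.897·(T − 14.32) = 0
1934.7 T = 50674
T ≈ 26.19 °C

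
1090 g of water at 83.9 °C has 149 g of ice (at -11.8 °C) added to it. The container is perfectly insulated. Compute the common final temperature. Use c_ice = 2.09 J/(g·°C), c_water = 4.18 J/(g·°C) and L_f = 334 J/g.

T_f ≈ 63.5 °C

Energy balance with sensible and latent terms:
warm ice to 0 °C: 149·2.09·(0 − (-11.8)) = 3674.6; melt ice: 149·334 = 49766; meltwater 0→T: 149·4.18·T = 622.82 T; water: 4556.2(T − 83.9)
5179 T = 382265 − 53441 = 328825
T ≈ 63.49 °C (positive, so assuming full melt was valid).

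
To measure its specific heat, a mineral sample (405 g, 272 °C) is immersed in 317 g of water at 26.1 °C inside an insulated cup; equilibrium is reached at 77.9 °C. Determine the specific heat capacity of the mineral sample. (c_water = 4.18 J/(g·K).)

Taking heat into each body as positive, Σ m c ΔT = 0:
405·c·(77.9 − 272) + 317·4.18·(77.9 − 26.1) = 0
-78610 c = -68638
c = -68638/-78610 ≈ 0.8731 J/(g·K)

c ≈ 0.873 J/(g·K)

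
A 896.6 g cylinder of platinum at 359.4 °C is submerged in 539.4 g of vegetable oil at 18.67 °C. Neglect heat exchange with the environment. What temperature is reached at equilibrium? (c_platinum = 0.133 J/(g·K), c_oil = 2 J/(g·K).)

T_f ≈ 52.6 °C

Heat lost by the platinum equals heat gained by the oil:
896.6·0.133·(359.4 − T) = 539.4·2·(T − 18.67)
119.25(359.4 − T) = 1078.8(T − 18.67)
1198 T = 62999  ⇒  T ≈ 52.58 °C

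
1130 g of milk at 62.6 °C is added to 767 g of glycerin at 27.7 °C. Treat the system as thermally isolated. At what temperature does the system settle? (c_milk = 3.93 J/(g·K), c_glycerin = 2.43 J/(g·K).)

T_f ≈ 52.3 °C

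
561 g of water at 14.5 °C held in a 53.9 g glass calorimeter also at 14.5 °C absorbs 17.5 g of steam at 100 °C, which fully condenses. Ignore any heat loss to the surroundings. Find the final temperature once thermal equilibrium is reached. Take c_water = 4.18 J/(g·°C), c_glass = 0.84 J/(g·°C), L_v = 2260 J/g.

Setting the total heat transfer to zero:
condense steam: −17.5×2260 = −39550; condensed water 100 °C→T: 73.15(T − 100); original water: 2345(T − 14.5); glass cup: 53.9×0.84×(T − 14.5) = 45.28(T − 14.5)
2463.4 T = 39550 + 7315 + 34659 = 81524
T ≈ 33.09 °C — below 100 °C, confirming all the steam condensed.

T_f ≈ 33.1 °C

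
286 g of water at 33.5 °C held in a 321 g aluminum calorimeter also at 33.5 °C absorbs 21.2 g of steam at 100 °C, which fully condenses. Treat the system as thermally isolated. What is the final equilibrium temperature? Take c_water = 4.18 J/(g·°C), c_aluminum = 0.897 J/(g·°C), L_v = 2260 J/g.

T_f ≈ 67.7 °C

Let T be the final temperature. ΣQ_i = 0:
latent heat released on condensation: 21.2·2260 = 47912; condensate cools 100→T: 21.2·4.18·(T − 100) = 88.62(T − 100); original water: 1195.5(T − 33.5); cup: 287.94(T − 33.5)
1572 T = 47912 + 8861.6 + 49694 = 106468
T ≈ 67.73 °C — below 100 °C, confirming all the steam condensed.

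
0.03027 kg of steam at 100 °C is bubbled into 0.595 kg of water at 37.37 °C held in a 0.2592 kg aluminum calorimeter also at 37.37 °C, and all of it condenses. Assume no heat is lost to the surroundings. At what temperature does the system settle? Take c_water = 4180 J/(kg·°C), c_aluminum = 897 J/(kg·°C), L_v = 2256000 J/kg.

Heat gained plus heat lost sum to zero:
steam→water at 100 °C releases m L_v = 0.03027·2256000 = 68289; condensed water 100 °C→T: 126.53(T − 100); original water: 2487.1(T − 37.37); aluminum cup: 0.2592·897·(T − 37.37) = 232.5(T − 37.37)
2846.1 T = 68289 + 12653 + 101632 = 182574
T ≈ 64.15 °C, under the boiling point, so the assumption holds.

T_f ≈ 64.1 °C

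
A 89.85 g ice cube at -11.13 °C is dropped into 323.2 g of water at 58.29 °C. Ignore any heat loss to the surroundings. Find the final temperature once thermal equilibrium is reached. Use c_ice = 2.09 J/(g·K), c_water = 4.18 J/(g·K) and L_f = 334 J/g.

T_f ≈ 27.0 °C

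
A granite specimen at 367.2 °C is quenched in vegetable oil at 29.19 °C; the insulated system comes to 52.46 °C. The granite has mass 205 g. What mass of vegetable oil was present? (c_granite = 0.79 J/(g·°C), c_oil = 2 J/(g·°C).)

m ≈ 1100 g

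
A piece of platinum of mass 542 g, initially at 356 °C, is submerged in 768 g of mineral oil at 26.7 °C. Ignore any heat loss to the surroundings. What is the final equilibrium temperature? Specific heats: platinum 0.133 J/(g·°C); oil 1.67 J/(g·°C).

Heat lost by the platinum equals heat gained by the oil:
542×0.133×(356 − T) = 768×1.67×(T − 26.7)
72.09(356 − T) = 1282.6(T − 26.7)
1354.6 T = 59907  ⇒  T ≈ 44.22 °C

T_f ≈ 44.2 °C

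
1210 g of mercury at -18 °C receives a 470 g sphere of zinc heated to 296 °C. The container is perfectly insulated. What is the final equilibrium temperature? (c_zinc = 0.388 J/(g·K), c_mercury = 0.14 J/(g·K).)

T_f ≈ 144.8 °C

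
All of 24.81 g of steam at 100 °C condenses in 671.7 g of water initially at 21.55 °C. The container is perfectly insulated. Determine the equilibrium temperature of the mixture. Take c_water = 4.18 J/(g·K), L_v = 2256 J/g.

T_f ≈ 43.6 °C

Conservation of energy gives ΣQ = 0:
condense steam: −24.81×2256 = −55971; condensed water 100 °C→T: 103.71(T − 100); original water: 2807.7(T − 21.55)
2911.4 T = 55971 + 10371 + 60506 = 126848
T ≈ 43.57 °C — below 100 °C, confirming all the steam condensed.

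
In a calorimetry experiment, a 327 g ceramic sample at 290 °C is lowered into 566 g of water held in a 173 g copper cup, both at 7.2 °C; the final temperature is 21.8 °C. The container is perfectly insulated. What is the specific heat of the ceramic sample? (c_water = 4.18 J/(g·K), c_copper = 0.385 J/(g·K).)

Heat gained plus heat lost sum to zero:
327·c·(21.8 − 290) + 566·4.18·(21.8 − 7.2) + 173·0.385·(21.8 − 7.2) = 0
-87701 c = -35514
c = -35514/-87701 ≈ 0.4049 J/(g·K)

c ≈ 0.405 J/(g·K)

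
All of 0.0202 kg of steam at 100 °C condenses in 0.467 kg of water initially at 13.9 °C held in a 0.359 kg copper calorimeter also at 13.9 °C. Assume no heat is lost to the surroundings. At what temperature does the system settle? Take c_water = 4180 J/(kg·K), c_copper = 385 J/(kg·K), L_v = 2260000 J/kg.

Setting the total heat transfer to zero:
latent heat released on condensation: 0.0202×2260000 = 45652; condensate cools 100→T: 0.0202×4180×(T − 100) = 84.44(T − 100); original water: 1952.1(T − 13.9); copper cup: 0.359×385×(T − 13.9) = 138.22(T − 13.9)
2174.7 T = 45652 + 8443.6 + 29055 = 83150
T ≈ 38.24 °C (< 100 °C, so full condensation is consistent).

T_f ≈ 38.2 °C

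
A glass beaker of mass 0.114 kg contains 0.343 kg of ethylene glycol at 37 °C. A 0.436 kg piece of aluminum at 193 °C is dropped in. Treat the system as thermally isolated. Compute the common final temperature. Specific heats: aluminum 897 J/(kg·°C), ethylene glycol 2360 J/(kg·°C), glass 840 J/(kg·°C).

T_f ≈ 84.1 °C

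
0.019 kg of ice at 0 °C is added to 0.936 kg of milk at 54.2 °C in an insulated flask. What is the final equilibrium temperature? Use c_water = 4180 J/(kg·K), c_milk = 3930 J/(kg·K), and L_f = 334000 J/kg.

Energy balance with sensible and latent terms:
latent heat to melt: 0.019×334000 = 6346
  warm the meltwater: 79.42 T
  milk: 3678.5(T − 54.2)
3757.9 T = 199374 − 6346 = 193028
T ≈ 51.37 °C — above 0 °C, consistent with complete melting.

T_f ≈ 51.4 °C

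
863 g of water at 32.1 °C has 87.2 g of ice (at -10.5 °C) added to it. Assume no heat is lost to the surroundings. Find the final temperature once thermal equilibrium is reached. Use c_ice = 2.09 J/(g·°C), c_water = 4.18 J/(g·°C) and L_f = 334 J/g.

T_f ≈ 21.3 °C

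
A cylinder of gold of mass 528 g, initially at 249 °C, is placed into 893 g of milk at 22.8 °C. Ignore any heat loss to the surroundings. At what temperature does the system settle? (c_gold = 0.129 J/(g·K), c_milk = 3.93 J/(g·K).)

T_f ≈ 27.1 °C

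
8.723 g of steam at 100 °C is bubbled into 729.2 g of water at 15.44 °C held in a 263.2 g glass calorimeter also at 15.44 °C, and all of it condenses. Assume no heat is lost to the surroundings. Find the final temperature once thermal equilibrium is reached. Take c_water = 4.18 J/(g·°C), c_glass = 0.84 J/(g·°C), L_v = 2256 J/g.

T_f ≈ 22.3 °C

Taking heat into each body as positive, Σ m c ΔT = 0:
condense steam: −8.723×2256 = −19679; condensate cools 100→T: 8.723×4.18×(T − 100) = 36.46(T − 100); original water: 3048.1(T − 15.44); cup: 221.09(T − 15.44)
3305.6 T = 19679 + 3646.2 + 50476 = 73801
T ≈ 22.33 °C, under the boiling point, so the assumption holds.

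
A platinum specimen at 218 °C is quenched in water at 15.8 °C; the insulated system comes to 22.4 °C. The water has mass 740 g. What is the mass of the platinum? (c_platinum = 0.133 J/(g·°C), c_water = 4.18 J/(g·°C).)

Setting the total heat transfer to zero:
m×0.133×(22.4 − 218) + 740×4.18×(22.4 − 15.8) = 0
-26.01 m = -20415
m = -20415/-26.01 ≈ 784.8 g

m ≈ 785 g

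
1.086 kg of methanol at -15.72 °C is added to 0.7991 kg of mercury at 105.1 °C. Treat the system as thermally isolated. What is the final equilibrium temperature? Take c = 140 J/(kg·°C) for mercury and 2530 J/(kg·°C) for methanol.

T_f ≈ -11.0 °C

Let T be the final temperature. ΣQ_i = 0:
0.7991·140·(T − 105.1) + 1.086·2530·(T − (-15.72)) = 0
111.87(T − 105.1) + 2747.6(T − (-15.72)) = 0
(111.87 + 2747.6) T = 111.87·105.1 + 2747.6·(-15.72)
T = -31434/2859.5 ≈ -10.99 °C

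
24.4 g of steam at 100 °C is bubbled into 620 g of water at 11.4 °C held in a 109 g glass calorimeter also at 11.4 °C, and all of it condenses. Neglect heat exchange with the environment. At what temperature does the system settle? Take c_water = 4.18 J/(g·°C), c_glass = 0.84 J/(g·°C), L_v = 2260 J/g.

Sum of m c ΔT and latent-heat terms is zero:
steam→water at 100 °C releases m L_v = 24.4·2260 = 55144; condensate cools 100→T: 24.4·4.18·(T − 100) = 101.99(T − 100); water warms: 620·4.18·(T − 11.4) = 2591.6(T − 11.4); glass cup: 109·0.84·(T − 11.4) = 91.56(T − 11.4)
2785.2 T = 55144 + 10199 + 30588 = 95931
T ≈ 34.44 °C, under the boiling point, so the assumption holds.

T_f ≈ 34.4 °C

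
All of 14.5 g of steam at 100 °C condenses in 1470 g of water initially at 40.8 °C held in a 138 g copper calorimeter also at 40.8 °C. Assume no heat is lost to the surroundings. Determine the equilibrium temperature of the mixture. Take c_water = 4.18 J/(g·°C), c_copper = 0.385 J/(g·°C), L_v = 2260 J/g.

T_f ≈ 46.6 °C

Conservation of energy gives ΣQ = 0:
latent heat released on condensation: 14.5·2260 = 32770
  condensed water 100 °C→T: 60.61(T − 100)
  original water: 6144.6(T − 40.8)
  copper cup: 138·0.385·(T − 40.8) = 53.13(T − 40.8)
6258.3 T = 32770 + 6061 + 252867 = 291698
T ≈ 46.61 °C (< 100 °C, so full condensation is consistent).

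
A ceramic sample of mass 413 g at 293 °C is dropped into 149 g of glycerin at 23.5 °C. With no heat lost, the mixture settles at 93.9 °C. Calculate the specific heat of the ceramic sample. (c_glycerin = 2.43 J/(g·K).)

c ≈ 0.31 J/(g·K)

Setting the total heat transfer to zero:
413×c×(93.9 − 293) + 149×2.43×(93.9 − 23.5) = 0
-82228 c = -25490
c = -25490/-82228 ≈ 0.31 J/(g·K)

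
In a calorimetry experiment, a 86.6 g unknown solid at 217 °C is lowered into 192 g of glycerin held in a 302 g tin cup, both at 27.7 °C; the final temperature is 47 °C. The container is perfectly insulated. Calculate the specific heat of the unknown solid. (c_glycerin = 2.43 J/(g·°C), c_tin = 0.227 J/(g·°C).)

c ≈ 0.702 J/(g·°C)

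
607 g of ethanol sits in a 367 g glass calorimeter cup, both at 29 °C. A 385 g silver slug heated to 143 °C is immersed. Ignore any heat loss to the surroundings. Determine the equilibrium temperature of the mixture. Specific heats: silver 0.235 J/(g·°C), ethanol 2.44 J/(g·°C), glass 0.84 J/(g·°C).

T_f ≈ 34.5 °C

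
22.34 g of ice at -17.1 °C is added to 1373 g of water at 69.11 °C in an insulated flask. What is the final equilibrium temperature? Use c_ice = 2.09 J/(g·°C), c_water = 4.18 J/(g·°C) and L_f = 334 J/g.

Setting the total heat transfer to zero:
warm ice to 0 °C: 22.34×2.09×(0 − (-17.1)) = 798.41
  fusion: m_ice L_f = 22.34×334 = 7461.6
  meltwater 0→T: 22.34×4.18×T = 93.38 T
  water: 5739.1(T − 69.11)
5832.5 T = 396632 − 8260 = 388372
T ≈ 66.59 °C — above 0 °C, consistent with complete melting.

T_f ≈ 66.6 °C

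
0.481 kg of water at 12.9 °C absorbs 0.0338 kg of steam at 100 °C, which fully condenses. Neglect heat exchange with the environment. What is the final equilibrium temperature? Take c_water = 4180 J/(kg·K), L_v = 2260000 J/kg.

Net heat exchanged in the isolated system is zero:
latent heat released on condensation: 0.0338·2260000 = 76388; condensate cools 100→T: 0.0338·4180·(T − 100) = 141.28(T − 100); water warms: 0.481·4180·(T − 12.9) = 2010.6(T − 12.9)
2151.9 T = 76388 + 14128 + 25936 = 116453
T ≈ 54.12 °C — below 100 °C, confirming all the steam condensed.

T_f ≈ 54.1 °C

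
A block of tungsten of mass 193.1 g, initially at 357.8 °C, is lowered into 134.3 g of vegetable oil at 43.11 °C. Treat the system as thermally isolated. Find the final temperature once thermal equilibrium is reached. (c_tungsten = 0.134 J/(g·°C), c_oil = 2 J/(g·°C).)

T_f ≈ 70.8 °C

Conservation of energy gives ΣQ = 0:
193.1×0.134×(T − 357.8) + 134.3×2×(T − 43.11) = 0
(25.88 + 268.6) T = 25.88×357.8 + 268.6×43.11
T = 20838 / 294.48 = 70.8 °C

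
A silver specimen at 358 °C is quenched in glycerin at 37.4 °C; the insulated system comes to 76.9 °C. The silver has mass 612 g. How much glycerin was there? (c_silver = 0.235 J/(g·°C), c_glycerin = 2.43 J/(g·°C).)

Heat gained plus heat lost sum to zero:
612×0.235×(76.9 − 358) + m×2.43×(76.9 − 37.4) = 0
95.99 m = 40428
m = 40428/95.99 ≈ 421.2 g

m ≈ 421 g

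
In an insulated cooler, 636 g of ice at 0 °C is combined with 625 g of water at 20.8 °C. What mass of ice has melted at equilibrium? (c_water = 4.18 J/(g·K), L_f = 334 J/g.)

m_melted ≈ 163 g

Heat available from the water dropping to 0 °C: 625·4.18·20.8 = 54340 J.
Fully melting the ice requires m_ice L_f = 636·334 = 212424 J.
That's not enough to melt it all — equilibrium is at 0 °C with ice remaining.
m_melted·334 = 54340  ⇒  m_melted ≈ 162.7 g.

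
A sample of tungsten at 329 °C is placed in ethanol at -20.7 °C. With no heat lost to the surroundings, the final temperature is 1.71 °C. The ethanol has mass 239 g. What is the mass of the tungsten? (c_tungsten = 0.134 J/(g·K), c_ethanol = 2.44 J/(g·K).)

m ≈ 298 g

Heat gained plus heat lost sum to zero:
m·0.134·(1.71 − 329) + 239·2.44·(1.71 − (-20.7)) = 0
-43.86 m = -13069
m = -13069/-43.86 ≈ 298 g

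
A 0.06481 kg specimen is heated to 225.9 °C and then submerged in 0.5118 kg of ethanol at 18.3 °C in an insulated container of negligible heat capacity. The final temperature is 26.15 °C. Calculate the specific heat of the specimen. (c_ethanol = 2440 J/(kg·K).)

c ≈ 757 J/(kg·K)

Heat lost by the specimen = heat gained by the ethanol:
0.06481·c·(225.9 − 26.15) = 0.5118·2440·(26.15 − 18.3)
12.95 c = 9803  ⇒  c ≈ 757.2 J/(kg·K)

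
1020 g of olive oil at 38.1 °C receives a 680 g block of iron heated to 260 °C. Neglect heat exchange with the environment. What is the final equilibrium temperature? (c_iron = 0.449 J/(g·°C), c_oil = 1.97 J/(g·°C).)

Setting the total heat transfer to zero:
680·0.449·(T − 260) + 1020·1.97·(T − 38.1) = 0
305.32(T − 260) + 2009.4(T − 38.1) = 0
2314.7 T = 155941
T = 155941 / 2314.7 = 67.4 °C

T_f ≈ 67.4 °C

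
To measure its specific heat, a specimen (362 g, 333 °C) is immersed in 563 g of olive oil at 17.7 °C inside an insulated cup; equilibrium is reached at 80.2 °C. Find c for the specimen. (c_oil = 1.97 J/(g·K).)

c ≈ 0.757 J/(g·K)

m_s c (T_s − T_f) = m_oil c_oil (T_f − T_0):
362·c·(333 − 80.2) = 563·1.97·(80.2 − 17.7)
91514 c = 69319  ⇒  c ≈ 0.7575 J/(g·K)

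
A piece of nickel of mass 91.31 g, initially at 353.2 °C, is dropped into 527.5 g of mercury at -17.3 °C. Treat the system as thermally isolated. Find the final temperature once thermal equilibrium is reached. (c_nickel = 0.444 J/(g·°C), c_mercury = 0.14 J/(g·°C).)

Setting the total heat transfer to zero:
91.31×0.444×(T − 353.2) + 527.5×0.14×(T − (-17.3)) = 0
40.54(T − 353.2) + 73.85(T − (-17.3)) = 0
114.39 T = 13042
T = 13042 / 114.39 = 114 °C

T_f ≈ 114.0 °C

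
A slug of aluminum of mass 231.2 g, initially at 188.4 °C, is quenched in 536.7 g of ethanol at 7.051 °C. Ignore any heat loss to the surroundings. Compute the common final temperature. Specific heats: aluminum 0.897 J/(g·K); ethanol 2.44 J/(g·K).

Heat gained plus heat lost sum to zero:
231.2*0.897*(T − 188.4) + 536.7*2.44*(T − 7.051) = 0
1516.9 T = 48305
T ≈ 31.84 °C

T_f ≈ 31.8 °C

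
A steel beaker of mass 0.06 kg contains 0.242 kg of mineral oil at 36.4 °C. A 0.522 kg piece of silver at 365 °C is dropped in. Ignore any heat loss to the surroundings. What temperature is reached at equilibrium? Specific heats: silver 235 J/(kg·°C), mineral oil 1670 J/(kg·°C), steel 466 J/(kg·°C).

T_f ≈ 109.1 °C

Heat gained plus heat lost sum to zero:
0.522·235·(T − 365) + 0.242·1670·(T − 36.4) + 0.06·466·(T − 36.4) = 0
(122.67 + 404.14 + 27.96) T = 122.67·365 + 404.14·36.4 + 27.96·36.4
T = 60503 / 554.77 = 109 °C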